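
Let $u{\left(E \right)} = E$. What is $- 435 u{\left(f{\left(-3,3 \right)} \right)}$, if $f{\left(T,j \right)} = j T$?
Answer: $3915$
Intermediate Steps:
$f{\left(T,j \right)} = T j$
$- 435 u{\left(f{\left(-3,3 \right)} \right)} = - 435 \left(\left(-3\right) 3\right) = \left(-435\right) \left(-9\right) = 3915$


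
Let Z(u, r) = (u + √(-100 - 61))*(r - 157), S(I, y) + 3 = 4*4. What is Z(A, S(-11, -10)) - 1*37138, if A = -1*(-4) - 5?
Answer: -36994 - 144*I*√161 ≈ -36994.0 - 1827.2*I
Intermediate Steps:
S(I, y) = 13 (S(I, y) = -3 + 4*4 = -3 + 16 = 13)
A = -1 (A = 4 - 5 = -1)
Z(u, r) = (-157 + r)*(u + I*√161) (Z(u, r) = (u + √(-161))*(-157 + r) = (u + I*√161)*(-157 + r) = (-157 + r)*(u + I*√161))
Z(A, S(-11, -10)) - 1*37138 = (-157*(-1) + 13*(-1) - 157*I*√161 + I*13*√161) - 1*37138 = (157 - 13 - 157*I*√161 + 13*I*√161) - 37138 = (144 - 144*I*√161) - 37138 = -36994 - 144*I*√161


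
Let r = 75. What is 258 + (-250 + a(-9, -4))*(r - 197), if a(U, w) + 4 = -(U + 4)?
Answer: 30636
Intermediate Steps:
a(U, w) = -8 - U (a(U, w) = -4 - (U + 4) = -4 - (4 + U) = -4 + (-4 - U) = -8 - U)
258 + (-250 + a(-9, -4))*(r - 197) = 258 + (-250 + (-8 - 1*(-9)))*(75 - 197) = 258 + (-250 + (-8 + 9))*(-122) = 258 + (-250 + 1)*(-122) = 258 - 249*(-122) = 258 + 30378 = 30636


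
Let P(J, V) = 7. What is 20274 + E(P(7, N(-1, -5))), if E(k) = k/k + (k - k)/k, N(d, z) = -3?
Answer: 20275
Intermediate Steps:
E(k) = 1 (E(k) = 1 + 0/k = 1 + 0 = 1)
20274 + E(P(7, N(-1, -5))) = 20274 + 1 = 20275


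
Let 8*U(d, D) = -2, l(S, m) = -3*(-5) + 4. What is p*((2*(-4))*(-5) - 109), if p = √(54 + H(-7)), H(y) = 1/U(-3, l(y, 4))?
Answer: -345*√2 ≈ -487.90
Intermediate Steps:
l(S, m) = 19 (l(S, m) = 15 + 4 = 19)
U(d, D) = -¼ (U(d, D) = (⅛)*(-2) = -¼)
H(y) = -4 (H(y) = 1/(-¼) = -4)
p = 5*√2 (p = √(54 - 4) = √50 = 5*√2 ≈ 7.0711)
p*((2*(-4))*(-5) - 109) = (5*√2)*((2*(-4))*(-5) - 109) = (5*√2)*(-8*(-5) - 109) = (5*√2)*(40 - 109) = (5*√2)*(-69) = -345*√2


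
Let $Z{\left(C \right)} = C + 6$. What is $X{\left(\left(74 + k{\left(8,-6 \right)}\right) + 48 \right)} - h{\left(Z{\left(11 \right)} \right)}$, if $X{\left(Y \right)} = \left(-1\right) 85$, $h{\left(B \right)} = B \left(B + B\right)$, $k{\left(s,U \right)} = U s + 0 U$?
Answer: $-663$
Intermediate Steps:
$Z{\left(C \right)} = 6 + C$
$k{\left(s,U \right)} = U s$ ($k{\left(s,U \right)} = U s + 0 = U s$)
$h{\left(B \right)} = 2 B^{2}$ ($h{\left(B \right)} = B 2 B = 2 B^{2}$)
$X{\left(Y \right)} = -85$
$X{\left(\left(74 + k{\left(8,-6 \right)}\right) + 48 \right)} - h{\left(Z{\left(11 \right)} \right)} = -85 - 2 \left(6 + 11\right)^{2} = -85 - 2 \cdot 17^{2} = -85 - 2 \cdot 289 = -85 - 578 = -663$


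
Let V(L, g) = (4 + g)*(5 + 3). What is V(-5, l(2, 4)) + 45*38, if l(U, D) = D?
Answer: 1774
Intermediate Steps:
V(L, g) = 32 + 8*g (V(L, g) = (4 + g)*8 = 32 + 8*g)
V(-5, l(2, 4)) + 45*38 = (32 + 8*4) + 45*38 = (32 + 32) + 1710 = 64 + 1710 = 1774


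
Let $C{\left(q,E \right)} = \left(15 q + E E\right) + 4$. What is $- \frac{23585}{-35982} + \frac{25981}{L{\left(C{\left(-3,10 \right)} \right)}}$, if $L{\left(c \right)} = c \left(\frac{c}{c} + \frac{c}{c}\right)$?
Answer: $\frac{234407843}{1061469} \approx 220.83$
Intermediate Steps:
$C{\left(q,E \right)} = 4 + E^{2} + 15 q$ ($C{\left(q,E \right)} = \left(15 q + E^{2}\right) + 4 = \left(E^{2} + 15 q\right) + 4 = 4 + E^{2} + 15 q$)
$L{\left(c \right)} = 2 c$ ($L{\left(c \right)} = c \left(1 + 1\right) = c 2 = 2 c$)
$- \frac{23585}{-35982} + \frac{25981}{L{\left(C{\left(-3,10 \right)} \right)}} = - \frac{23585}{-35982} + \frac{25981}{2 \left(4 + 10^{2} + 15 \left(-3\right)\right)} = \left(-23585\right) \left(- \frac{1}{35982}\right) + \frac{25981}{2 \left(4 + 100 - 45\right)} = \frac{23585}{35982} + \frac{25981}{2 \cdot 59} = \frac{23585}{35982} + \frac{25981}{118} = \frac{234407843}{1061469}$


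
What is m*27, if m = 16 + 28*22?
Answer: 17064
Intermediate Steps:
m = 632 (m = 16 + 616 = 632)
m*27 = 632*27 = 17064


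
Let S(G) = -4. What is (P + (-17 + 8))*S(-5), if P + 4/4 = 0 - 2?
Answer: 48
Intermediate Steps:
P = -3 (P = -1 + (0 - 2) = -1 - 2 = -3)
(P + (-17 + 8))*S(-5) = (-3 + (-17 + 8))*(-4) = (-3 - 9)*(-4) = -12*(-4) = 48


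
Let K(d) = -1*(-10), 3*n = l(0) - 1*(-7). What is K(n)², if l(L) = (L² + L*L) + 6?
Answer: 100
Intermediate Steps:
l(L) = 6 + 2*L² (l(L) = (L² + L²) + 6 = 2*L² + 6 = 6 + 2*L²)
n = 13/3 (n = ((6 + 2*0²) - 1*(-7))/3 = ((6 + 2*0) + 7)/3 = ((6 + 0) + 7)/3 = (6 + 7)/3 = (⅓)*13 = 13/3 ≈ 4.3333)
K(d) = 10
K(n)² = 10² = 100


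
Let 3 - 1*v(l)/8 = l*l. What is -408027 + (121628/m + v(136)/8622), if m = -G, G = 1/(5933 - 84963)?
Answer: 41436697402871/4311 ≈ 9.6119e+9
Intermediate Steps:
G = -1/79030 (G = 1/(-79030) = -1/79030 ≈ -1.2653e-5)
m = 1/79030 (m = -1*(-1/79030) = 1/79030 ≈ 1.2653e-5)
v(l) = 24 - 8*l**2 (v(l) = 24 - 8*l*l = 24 - 8*l**2)
-408027 + (121628/m + v(136)/8622) = -408027 + (121628/(1/79030) + (24 - 8*136**2)/8622) = -408027 + (121628*79030 + (24 - 8*18496)*(1/8622)) = -408027 + (9612260840 + (24 - 147968)*(1/8622)) = -408027 + (9612260840 - 147944*1/8622) = -408027 + (9612260840 - 73972/4311) = -408027 + 41438456407268/4311 = 41436697402871/4311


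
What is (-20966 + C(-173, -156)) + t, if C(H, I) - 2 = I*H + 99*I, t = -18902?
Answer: -28322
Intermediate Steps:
C(H, I) = 2 + 99*I + H*I (C(H, I) = 2 + (I*H + 99*I) = 2 + (H*I + 99*I) = 2 + (99*I + H*I) = 2 + 99*I + H*I)
(-20966 + C(-173, -156)) + t = (-20966 + (2 + 99*(-156) - 173*(-156))) - 18902 = (-20966 + (2 - 15444 + 26988)) - 18902 = (-20966 + 11546) - 18902 = -9420 - 18902 = -28322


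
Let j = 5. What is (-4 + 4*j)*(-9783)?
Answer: -156528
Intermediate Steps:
(-4 + 4*j)*(-9783) = (-4 + 4*5)*(-9783) = (-4 + 20)*(-9783) = 16*(-9783) = -156528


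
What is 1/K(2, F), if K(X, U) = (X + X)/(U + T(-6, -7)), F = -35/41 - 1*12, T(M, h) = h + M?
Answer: -265/41 ≈ -6.4634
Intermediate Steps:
T(M, h) = M + h
F = -527/41 (F = -35*1/41 - 12 = -35/41 - 12 = -527/41 ≈ -12.854)
K(X, U) = 2*X/(-13 + U) (K(X, U) = (X + X)/(U + (-6 - 7)) = (2*X)/(U - 13) = (2*X)/(-13 + U) = 2*X/(-13 + U))
1/K(2, F) = 1/(2*2/(-13 - 527/41)) = 1/(2*2/(-1060/41)) = 1/(2*2*(-41/1060)) = 1/(-41/265) = -265/41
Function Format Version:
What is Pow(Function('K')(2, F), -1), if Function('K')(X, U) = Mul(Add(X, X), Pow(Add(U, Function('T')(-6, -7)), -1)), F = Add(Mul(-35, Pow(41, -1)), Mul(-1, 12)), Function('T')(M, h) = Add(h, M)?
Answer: Rational(-265, 41) ≈ -6.4634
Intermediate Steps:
Function('T')(M, h) = Add(M, h)
F = Rational(-527, 41) (F = Add(Mul(-35, Rational(1, 41)), -12) = Add(Rational(-35, 41), -12) = Rational(-527, 41) ≈ -12.854)
Function('K')(X, U) = Mul(2, X, Pow(Add(-13, U), -1)) (Function('K')(X, U) = Mul(Add(X, X), Pow(Add(U, Add(-6, -7)), -1)) = Mul(Mul(2, X), Pow(Add(U, -13), -1)) = Mul(Mul(2, X), Pow(Add(-13, U), -1)) = Mul(2, X, Pow(Add(-13, U), -1)))
Pow(Function('K')(2, F), -1) = Pow(Mul(2, 2, Pow(Add(-13, Rational(-527, 41)), -1)), -1) = Pow(Mul(2, 2, Pow(Rational(-1060, 41), -1)), -1) = Pow(Mul(2, 2, Rational(-41, 1060)), -1) = Pow(Rational(-41, 265), -1) = Rational(-265, 41)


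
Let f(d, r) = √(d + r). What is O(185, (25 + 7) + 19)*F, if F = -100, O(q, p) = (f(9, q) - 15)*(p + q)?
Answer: 354000 - 23600*√194 ≈ 25290.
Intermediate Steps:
O(q, p) = (-15 + √(9 + q))*(p + q) (O(q, p) = (√(9 + q) - 15)*(p + q) = (-15 + √(9 + q))*(p + q))
O(185, (25 + 7) + 19)*F = (-15*((25 + 7) + 19) - 15*185 + ((25 + 7) + 19)*√(9 + 185) + 185*√(9 + 185))*(-100) = (-15*(32 + 19) - 2775 + (32 + 19)*√194 + 185*√194)*(-100) = (-15*51 - 2775 + 51*√194 + 185*√194)*(-100) = (-765 - 2775 + 51*√194 + 185*√194)*(-100) = (-3540 + 236*√194)*(-100) = 354000 - 23600*√194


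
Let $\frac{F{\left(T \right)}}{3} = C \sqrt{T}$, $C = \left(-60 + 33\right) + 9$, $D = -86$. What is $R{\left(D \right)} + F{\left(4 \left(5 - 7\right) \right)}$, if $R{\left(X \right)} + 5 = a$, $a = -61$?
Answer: $-66 - 108 i \sqrt{2} \approx -66.0 - 152.74 i$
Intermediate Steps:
$R{\left(X \right)} = -66$ ($R{\left(X \right)} = -5 - 61 = -66$)
$C = -18$ ($C = -27 + 9 = -18$)
$F{\left(T \right)} = - 54 \sqrt{T}$ ($F{\left(T \right)} = 3 \left(- 18 \sqrt{T}\right) = - 54 \sqrt{T}$)
$R{\left(D \right)} + F{\left(4 \left(5 - 7\right) \right)} = -66 - 54 \sqrt{4 \left(5 - 7\right)} = -66 - 54 \sqrt{4 \left(-2\right)} = -66 - 54 \sqrt{-8} = -66 - 54 \cdot 2 i \sqrt{2} = -66 - 108 i \sqrt{2}$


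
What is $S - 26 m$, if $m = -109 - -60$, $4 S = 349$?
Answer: $\frac{5445}{4} \approx 1361.3$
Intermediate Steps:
$S = \frac{349}{4}$ ($S = \frac{1}{4} \cdot 349 = \frac{349}{4} \approx 87.25$)
$m = -49$ ($m = -109 + 60 = -49$)
$S - 26 m = \frac{349}{4} - -1274 = \frac{349}{4} + 1274 = \frac{5445}{4}$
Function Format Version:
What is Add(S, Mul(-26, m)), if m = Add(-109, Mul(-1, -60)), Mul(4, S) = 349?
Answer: Rational(5445, 4) ≈ 1361.3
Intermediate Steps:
S = Rational(349, 4) (S = Mul(Rational(1, 4), 349) = Rational(349, 4) ≈ 87.250)
m = -49 (m = Add(-109, 60) = -49)
Add(S, Mul(-26, m)) = Add(Rational(349, 4), Mul(-26, -49)) = Add(Rational(349, 4), 1274) = Rational(5445, 4)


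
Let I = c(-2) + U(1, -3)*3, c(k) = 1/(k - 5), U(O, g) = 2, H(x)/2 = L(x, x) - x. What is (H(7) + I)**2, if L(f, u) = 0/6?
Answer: 3249/49 ≈ 66.306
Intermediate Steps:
L(f, u) = 0 (L(f, u) = 0*(1/6) = 0)
H(x) = -2*x (H(x) = 2*(0 - x) = 2*(-x) = -2*x)
c(k) = 1/(-5 + k)
I = 41/7 (I = 1/(-5 - 2) + 2*3 = 1/(-7) + 6 = -1/7 + 6 = 41/7 ≈ 5.8571)
(H(7) + I)**2 = (-2*7 + 41/7)**2 = (-14 + 41/7)**2 = (-57/7)**2 = 3249/49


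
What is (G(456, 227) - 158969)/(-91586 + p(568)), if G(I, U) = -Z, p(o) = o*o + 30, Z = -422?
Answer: -158547/231068 ≈ -0.68615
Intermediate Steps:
p(o) = 30 + o² (p(o) = o² + 30 = 30 + o²)
G(I, U) = 422 (G(I, U) = -1*(-422) = 422)
(G(456, 227) - 158969)/(-91586 + p(568)) = (422 - 158969)/(-91586 + (30 + 568²)) = -158547/(-91586 + (30 + 322624)) = -158547/(-91586 + 322654) = -158547/231068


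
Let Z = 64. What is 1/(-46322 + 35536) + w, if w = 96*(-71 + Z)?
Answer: -7248193/10786 ≈ -672.00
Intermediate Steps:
w = -672 (w = 96*(-71 + 64) = 96*(-7) = -672)
1/(-46322 + 35536) + w = 1/(-46322 + 35536) - 672 = 1/(-10786) - 672 = -1/10786 - 672 = -7248193/10786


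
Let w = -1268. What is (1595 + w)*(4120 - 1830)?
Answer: 748830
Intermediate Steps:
(1595 + w)*(4120 - 1830) = (1595 - 1268)*(4120 - 1830) = 327*2290 = 748830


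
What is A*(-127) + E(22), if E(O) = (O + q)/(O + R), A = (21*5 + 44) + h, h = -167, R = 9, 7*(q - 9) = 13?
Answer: 496292/217 ≈ 2287.1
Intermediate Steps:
q = 76/7 (q = 9 + (⅐)*13 = 9 + 13/7 = 76/7 ≈ 10.857)
A = -18 (A = (21*5 + 44) - 167 = (105 + 44) - 167 = 149 - 167 = -18)
E(O) = (76/7 + O)/(9 + O) (E(O) = (O + 76/7)/(O + 9) = (76/7 + O)/(9 + O))
A*(-127) + E(22) = -18*(-127) + (76/7 + 22)/(9 + 22) = 2286 + (230/7)/31 = 2286 + (1/31)*(230/7) = 2286 + 230/217 = 496292/217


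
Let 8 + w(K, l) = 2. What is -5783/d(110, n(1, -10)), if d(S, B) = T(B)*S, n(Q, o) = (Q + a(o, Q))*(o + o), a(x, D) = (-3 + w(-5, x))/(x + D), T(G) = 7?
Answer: -5783/770 ≈ -7.5104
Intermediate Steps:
w(K, l) = -6 (w(K, l) = -8 + 2 = -6)
a(x, D) = -9/(D + x) (a(x, D) = (-3 - 6)/(x + D) = -9/(D + x))
n(Q, o) = 2*o*(Q - 9/(Q + o)) (n(Q, o) = (Q - 9/(Q + o))*(o + o) = (Q - 9/(Q + o))*(2*o) = 2*o*(Q - 9/(Q + o)))
d(S, B) = 7*S
-5783/d(110, n(1, -10)) = -5783/(7*110) = -5783/770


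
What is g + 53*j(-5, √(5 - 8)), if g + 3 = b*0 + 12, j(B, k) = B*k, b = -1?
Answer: 9 - 265*I*√3 ≈ 9.0 - 458.99*I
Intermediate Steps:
g = 9 (g = -3 + (-1*0 + 12) = -3 + (0 + 12) = -3 + 12 = 9)
g + 53*j(-5, √(5 - 8)) = 9 + 53*(-5*√(5 - 8)) = 9 + 53*(-5*I*√3) = 9 - 265*I*√3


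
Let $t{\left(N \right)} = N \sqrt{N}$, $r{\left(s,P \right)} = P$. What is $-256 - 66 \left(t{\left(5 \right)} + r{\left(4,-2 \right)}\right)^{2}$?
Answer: $-8770 + 1320 \sqrt{5} \approx -5818.4$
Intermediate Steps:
$t{\left(N \right)} = N^{\frac{3}{2}}$
$-256 - 66 \left(t{\left(5 \right)} + r{\left(4,-2 \right)}\right)^{2} = -256 - 66 \left(5^{\frac{3}{2}} - 2\right)^{2} = -256 - 66 \left(5 \sqrt{5} - 2\right)^{2} = -256 - 66 \left(-2 + 5 \sqrt{5}\right)^{2}$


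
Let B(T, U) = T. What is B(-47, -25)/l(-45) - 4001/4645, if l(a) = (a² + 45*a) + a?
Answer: 7654/41805 ≈ 0.18309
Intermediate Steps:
l(a) = a² + 46*a
B(-47, -25)/l(-45) - 4001/4645 = -47*(-1/(45*(46 - 45))) - 4001/4645 = -47/((-45*1)) - 4001*1/4645 = -47/(-45) - 4001/4645 = -47*(-1/45) - 4001/4645 = 47/45 - 4001/4645 = 7654/41805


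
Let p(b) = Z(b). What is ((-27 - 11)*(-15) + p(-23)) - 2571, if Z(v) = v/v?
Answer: -2000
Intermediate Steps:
Z(v) = 1
p(b) = 1
((-27 - 11)*(-15) + p(-23)) - 2571 = ((-27 - 11)*(-15) + 1) - 2571 = (-38*(-15) + 1) - 2571 = (570 + 1) - 2571 = 571 - 2571 = -2000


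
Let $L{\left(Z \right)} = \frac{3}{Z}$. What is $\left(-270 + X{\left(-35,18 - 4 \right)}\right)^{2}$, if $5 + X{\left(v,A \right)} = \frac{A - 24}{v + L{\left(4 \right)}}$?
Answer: $\frac{1416393225}{18769} \approx 75465.0$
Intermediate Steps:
$X{\left(v,A \right)} = -5 + \frac{-24 + A}{\frac{3}{4} + v}$ ($X{\left(v,A \right)} = -5 + \frac{A - 24}{v + \frac{3}{4}} = -5 + \frac{-24 + A}{v + 3 \cdot \frac{1}{4}} = -5 + \frac{-24 + A}{v + \frac{3}{4}} = -5 + \frac{-24 + A}{\frac{3}{4} + v}$)
$\left(-270 + X{\left(-35,18 - 4 \right)}\right)^{2} = \left(-270 + \frac{-111 - -700 + 4 \left(18 - 4\right)}{3 + 4 \left(-35\right)}\right)^{2} = \left(-270 + \frac{-111 + 700 + 4 \cdot 14}{3 - 140}\right)^{2} = \left(-270 + \frac{-111 + 700 + 56}{-137}\right)^{2} = \left(-270 - \frac{645}{137}\right)^{2} = \left(- \frac{37635}{137}\right)^{2} = \frac{1416393225}{18769}$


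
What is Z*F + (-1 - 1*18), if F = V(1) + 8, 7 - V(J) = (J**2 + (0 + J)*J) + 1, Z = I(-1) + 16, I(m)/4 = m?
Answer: 125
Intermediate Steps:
I(m) = 4*m
Z = 12 (Z = 4*(-1) + 16 = -4 + 16 = 12)
V(J) = 6 - 2*J**2 (V(J) = 7 - ((J**2 + (0 + J)*J) + 1) = 7 - ((J**2 + J*J) + 1) = 7 - ((J**2 + J**2) + 1) = 7 - (2*J**2 + 1) = 7 - (1 + 2*J**2) = 7 + (-1 - 2*J**2) = 6 - 2*J**2)
F = 12 (F = (6 - 2*1**2) + 8 = (6 - 2*1) + 8 = (6 - 2) + 8 = 4 + 8 = 12)
Z*F + (-1 - 1*18) = 12*12 + (-1 - 1*18) = 144 + (-1 - 18) = 144 - 19 = 125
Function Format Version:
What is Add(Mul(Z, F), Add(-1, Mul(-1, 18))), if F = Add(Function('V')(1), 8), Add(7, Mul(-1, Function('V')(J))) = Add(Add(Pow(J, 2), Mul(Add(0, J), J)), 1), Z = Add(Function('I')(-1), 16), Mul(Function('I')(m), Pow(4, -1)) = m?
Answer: 125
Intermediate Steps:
Function('I')(m) = Mul(4, m)
Z = 12 (Z = Add(Mul(4, -1), 16) = Add(-4, 16) = 12)
Function('V')(J) = Add(6, Mul(-2, Pow(J, 2))) (Function('V')(J) = Add(7, Mul(-1, Add(Add(Pow(J, 2), Mul(Add(0, J), J)), 1))) = Add(7, Mul(-1, Add(Add(Pow(J, 2), Mul(J, J)), 1))) = Add(7, Mul(-1, Add(Add(Pow(J, 2), Pow(J, 2)), 1))) = Add(7, Mul(-1, Add(Mul(2, Pow(J, 2)), 1))) = Add(7, Mul(-1, Add(1, Mul(2, Pow(J, 2))))) = Add(7, Add(-1, Mul(-2, Pow(J, 2)))) = Add(6, Mul(-2, Pow(J, 2))))
F = 12 (F = Add(Add(6, Mul(-2, Pow(1, 2))), 8) = Add(Add(6, Mul(-2, 1)), 8) = Add(Add(6, -2), 8) = Add(4, 8) = 12)
Add(Mul(Z, F), Add(-1, Mul(-1, 18))) = Add(Mul(12, 12), Add(-1, Mul(-1, 18))) = Add(144, Add(-1, -18)) = Add(144, -19) = 125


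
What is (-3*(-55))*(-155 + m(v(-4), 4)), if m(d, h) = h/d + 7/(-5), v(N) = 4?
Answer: -25641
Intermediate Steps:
m(d, h) = -7/5 + h/d (m(d, h) = h/d + 7*(-⅕) = h/d - 7/5 = -7/5 + h/d)
(-3*(-55))*(-155 + m(v(-4), 4)) = (-3*(-55))*(-155 + (-7/5 + 4/4)) = 165*(-155 + (-7/5 + 4*(¼))) = 165*(-155 + (-7/5 + 1)) = 165*(-155 - ⅖) = 165*(-777/5) = -25641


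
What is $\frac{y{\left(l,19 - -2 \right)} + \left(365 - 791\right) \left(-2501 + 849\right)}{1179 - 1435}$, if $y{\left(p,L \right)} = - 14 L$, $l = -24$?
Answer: $- \frac{351729}{128} \approx -2747.9$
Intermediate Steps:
$\frac{y{\left(l,19 - -2 \right)} + \left(365 - 791\right) \left(-2501 + 849\right)}{1179 - 1435} = \frac{- 14 \left(19 - -2\right) + \left(365 - 791\right) \left(-2501 + 849\right)}{1179 - 1435} = \frac{- 14 \left(19 + 2\right) - -703752}{-256} = \left(\left(-14\right) 21 + 703752\right) \left(- \frac{1}{256}\right) = \left(-294 + 703752\right) \left(- \frac{1}{256}\right) = 703458 \left(- \frac{1}{256}\right) = - \frac{351729}{128}$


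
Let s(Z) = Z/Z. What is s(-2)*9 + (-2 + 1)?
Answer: 8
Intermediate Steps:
s(Z) = 1
s(-2)*9 + (-2 + 1) = 1*9 + (-2 + 1) = 9 - 1 = 8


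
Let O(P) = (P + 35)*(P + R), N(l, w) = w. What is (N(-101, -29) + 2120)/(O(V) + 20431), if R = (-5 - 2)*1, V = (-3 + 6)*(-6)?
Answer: 2091/20006 ≈ 0.10452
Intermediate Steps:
V = -18 (V = 3*(-6) = -18)
R = -7 (R = -7*1 = -7)
O(P) = (-7 + P)*(35 + P) (O(P) = (P + 35)*(P - 7) = (35 + P)*(-7 + P) = (-7 + P)*(35 + P))
(N(-101, -29) + 2120)/(O(V) + 20431) = (-29 + 2120)/((-245 + (-18)**2 + 28*(-18)) + 20431) = 2091/((-245 + 324 - 504) + 20431) = 2091/(-425 + 20431) = 2091/20006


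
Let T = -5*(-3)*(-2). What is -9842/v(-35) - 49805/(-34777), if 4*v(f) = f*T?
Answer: -94057549/2608275 ≈ -36.061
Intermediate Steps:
T = -30 (T = 15*(-2) = -30)
v(f) = -15*f/2 (v(f) = (f*(-30))/4 = (-30*f)/4 = -15*f/2)
-9842/v(-35) - 49805/(-34777) = -9842/((-15/2*(-35))) - 49805/(-34777) = -9842/525/2 - 49805*(-1/34777) = -9842*2/525 + 49805/34777 = -2812/75 + 49805/34777 = -94057549/2608275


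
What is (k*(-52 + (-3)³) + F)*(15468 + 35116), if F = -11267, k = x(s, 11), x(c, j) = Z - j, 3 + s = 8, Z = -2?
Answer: -517980160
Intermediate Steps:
s = 5 (s = -3 + 8 = 5)
x(c, j) = -2 - j
k = -13 (k = -2 - 1*11 = -2 - 11 = -13)
(k*(-52 + (-3)³) + F)*(15468 + 35116) = (-13*(-52 + (-3)³) - 11267)*(15468 + 35116) = (-13*(-52 - 27) - 11267)*50584 = (-13*(-79) - 11267)*50584 = (1027 - 11267)*50584 = -10240*50584 = -517980160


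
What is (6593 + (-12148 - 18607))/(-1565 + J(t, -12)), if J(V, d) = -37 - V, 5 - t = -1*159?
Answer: 12081/883 ≈ 13.682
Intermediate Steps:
t = 164 (t = 5 - (-1)*159 = 5 - 1*(-159) = 5 + 159 = 164)
(6593 + (-12148 - 18607))/(-1565 + J(t, -12)) = (6593 + (-12148 - 18607))/(-1565 + (-37 - 1*164)) = (6593 - 30755)/(-1565 + (-37 - 164)) = -24162/(-1565 - 201) = -24162/(-1766) = -24162*(-1/1766) = 12081/883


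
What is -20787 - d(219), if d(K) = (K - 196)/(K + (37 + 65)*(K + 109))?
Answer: -700002248/33675 ≈ -20787.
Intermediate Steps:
d(K) = (-196 + K)/(11118 + 103*K) (d(K) = (-196 + K)/(K + 102*(109 + K)) = (-196 + K)/(K + (11118 + 102*K)) = (-196 + K)/(11118 + 103*K))
-20787 - d(219) = -20787 - (-196 + 219)/(11118 + 103*219) = -20787 - 23/(11118 + 22557) = -20787 - 23/33675 = -700002248/33675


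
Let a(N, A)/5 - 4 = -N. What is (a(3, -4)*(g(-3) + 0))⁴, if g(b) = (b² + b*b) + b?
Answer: 31640625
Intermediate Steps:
a(N, A) = 20 - 5*N (a(N, A) = 20 + 5*(-N) = 20 - 5*N)
g(b) = b + 2*b² (g(b) = (b² + b²) + b = 2*b² + b = b + 2*b²)
(a(3, -4)*(g(-3) + 0))⁴ = ((20 - 5*3)*(-3*(1 + 2*(-3)) + 0))⁴ = ((20 - 15)*(-3*(1 - 6) + 0))⁴ = (5*(-3*(-5) + 0))⁴ = (5*(15 + 0))⁴ = (5*15)⁴ = 75⁴ = 31640625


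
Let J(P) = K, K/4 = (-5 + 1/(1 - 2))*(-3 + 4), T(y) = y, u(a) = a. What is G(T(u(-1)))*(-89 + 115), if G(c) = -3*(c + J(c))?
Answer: 1950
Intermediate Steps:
K = -24 (K = 4*((-5 + 1/(1 - 2))*(-3 + 4)) = 4*((-5 + 1/(-1))*1) = 4*((-5 - 1)*1) = 4*(-6*1) = 4*(-6) = -24)
J(P) = -24
G(c) = 72 - 3*c (G(c) = -3*(c - 24) = -3*(-24 + c) = 72 - 3*c)
G(T(u(-1)))*(-89 + 115) = (72 - 3*(-1))*(-89 + 115) = (72 + 3)*26 = 75*26 = 1950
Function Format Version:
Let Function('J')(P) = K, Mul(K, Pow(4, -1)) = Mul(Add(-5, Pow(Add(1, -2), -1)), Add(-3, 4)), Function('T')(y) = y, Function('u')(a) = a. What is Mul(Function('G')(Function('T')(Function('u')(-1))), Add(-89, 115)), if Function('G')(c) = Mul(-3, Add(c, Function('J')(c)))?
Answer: 1950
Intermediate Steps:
K = -24 (K = Mul(4, Mul(Add(-5, Pow(Add(1, -2), -1)), Add(-3, 4))) = Mul(4, Mul(Add(-5, Pow(-1, -1)), 1)) = Mul(4, Mul(Add(-5, -1), 1)) = Mul(4, Mul(-6, 1)) = Mul(4, -6) = -24)
Function('J')(P) = -24
Function('G')(c) = Add(72, Mul(-3, c)) (Function('G')(c) = Mul(-3, Add(c, -24)) = Mul(-3, Add(-24, c)) = Add(72, Mul(-3, c)))
Mul(Function('G')(Function('T')(Function('u')(-1))), Add(-89, 115)) = Mul(Add(72, Mul(-3, -1)), Add(-89, 115)) = Mul(Add(72, 3), 26) = Mul(75, 26) = 1950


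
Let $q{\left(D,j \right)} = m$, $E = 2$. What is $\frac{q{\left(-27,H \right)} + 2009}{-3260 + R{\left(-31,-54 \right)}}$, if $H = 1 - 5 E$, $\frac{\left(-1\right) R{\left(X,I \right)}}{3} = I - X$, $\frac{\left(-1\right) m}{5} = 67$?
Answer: $- \frac{1674}{3191} \approx -0.5246$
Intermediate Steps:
$m = -335$ ($m = \left(-5\right) 67 = -335$)
$R{\left(X,I \right)} = - 3 I + 3 X$ ($R{\left(X,I \right)} = - 3 \left(I - X\right) = - 3 I + 3 X$)
$H = -9$ ($H = 1 - 10 = -9$)
$q{\left(D,j \right)} = -335$
$\frac{q{\left(-27,H \right)} + 2009}{-3260 + R{\left(-31,-54 \right)}} = \frac{-335 + 2009}{-3260 + \left(\left(-3\right) \left(-54\right) + 3 \left(-31\right)\right)} = \frac{1674}{-3260 + \left(162 - 93\right)} = \frac{1674}{-3260 + 69} = \frac{1674}{-3191} = 1674 \left(- \frac{1}{3191}\right) = - \frac{1674}{3191}$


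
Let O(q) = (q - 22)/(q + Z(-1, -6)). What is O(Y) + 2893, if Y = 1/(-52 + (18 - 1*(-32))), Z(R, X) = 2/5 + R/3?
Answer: 38284/13 ≈ 2944.9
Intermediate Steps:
Z(R, X) = ⅖ + R/3 (Z(R, X) = 2*(⅕) + R*(⅓) = ⅖ + R/3)
Y = -½ (Y = 1/(-52 + (18 + 32)) = 1/(-52 + 50) = 1/(-2) = -½ ≈ -0.50000)
O(q) = (-22 + q)/(1/15 + q) (O(q) = (q - 22)/(q + (⅖ + (⅓)*(-1))) = (-22 + q)/(q + (⅖ - ⅓)) = (-22 + q)/(q + 1/15) = (-22 + q)/(1/15 + q))
O(Y) + 2893 = 15*(-22 - ½)/(1 + 15*(-½)) + 2893 = 15*(-45/2)/(1 - 15/2) + 2893 = 15*(-45/2)/(-13/2) + 2893 = 15*(-2/13)*(-45/2) + 2893 = 675/13 + 2893 = 38284/13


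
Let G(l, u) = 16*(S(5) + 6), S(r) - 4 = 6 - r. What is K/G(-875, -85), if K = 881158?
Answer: 440579/88 ≈ 5006.6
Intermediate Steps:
S(r) = 10 - r (S(r) = 4 + (6 - r) = 10 - r)
G(l, u) = 176 (G(l, u) = 16*((10 - 1*5) + 6) = 16*((10 - 5) + 6) = 16*(5 + 6) = 16*11 = 176)
K/G(-875, -85) = 881158/176 = 881158*(1/176) = 440579/88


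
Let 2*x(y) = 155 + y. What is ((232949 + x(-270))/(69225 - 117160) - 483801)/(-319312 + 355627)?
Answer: -5153607517/386835450 ≈ -13.322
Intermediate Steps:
x(y) = 155/2 + y/2 (x(y) = (155 + y)/2 = 155/2 + y/2)
((232949 + x(-270))/(69225 - 117160) - 483801)/(-319312 + 355627) = ((232949 + (155/2 + (1/2)*(-270)))/(69225 - 117160) - 483801)/(-319312 + 355627) = ((232949 + (155/2 - 135))/(-47935) - 483801)/36315 = ((232949 - 115/2)*(-1/47935) - 483801)*(1/36315) = ((465783/2)*(-1/47935) - 483801)*(1/36315) = (-465783/95870 - 483801)*(1/36315) = -46382467653/95870*1/36315 = -5153607517/386835450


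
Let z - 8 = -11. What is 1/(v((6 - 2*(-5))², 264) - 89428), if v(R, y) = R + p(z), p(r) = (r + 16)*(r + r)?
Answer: -1/89250 ≈ -1.1204e-5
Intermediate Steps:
z = -3 (z = 8 - 11 = -3)
p(r) = 2*r*(16 + r) (p(r) = (16 + r)*(2*r) = 2*r*(16 + r))
v(R, y) = -78 + R (v(R, y) = R + 2*(-3)*(16 - 3) = R + 2*(-3)*13 = R - 78 = -78 + R)
1/(v((6 - 2*(-5))², 264) - 89428) = 1/((-78 + (6 - 2*(-5))²) - 89428) = 1/((-78 + (6 + 10)²) - 89428) = 1/((-78 + 16²) - 89428) = 1/((-78 + 256) - 89428) = 1/(178 - 89428) = 1/(-89250) = -1/89250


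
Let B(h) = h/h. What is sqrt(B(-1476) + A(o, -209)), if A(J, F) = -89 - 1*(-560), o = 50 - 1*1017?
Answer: 2*sqrt(118) ≈ 21.726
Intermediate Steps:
o = -967 (o = 50 - 1017 = -967)
A(J, F) = 471 (A(J, F) = -89 + 560 = 471)
B(h) = 1
sqrt(B(-1476) + A(o, -209)) = sqrt(1 + 471) = sqrt(472) = 2*sqrt(118)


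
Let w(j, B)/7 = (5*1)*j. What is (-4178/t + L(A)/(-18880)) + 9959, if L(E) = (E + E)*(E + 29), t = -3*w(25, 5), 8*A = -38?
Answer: 789836040599/79296000 ≈ 9960.6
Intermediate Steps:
A = -19/4 (A = (⅛)*(-38) = -19/4 ≈ -4.7500)
w(j, B) = 35*j (w(j, B) = 7*((5*1)*j) = 7*(5*j) = 35*j)
t = -2625 (t = -105*25 = -3*875 = -2625)
L(E) = 2*E*(29 + E) (L(E) = (2*E)*(29 + E) = 2*E*(29 + E))
(-4178/t + L(A)/(-18880)) + 9959 = (-4178/(-2625) + (2*(-19/4)*(29 - 19/4))/(-18880)) + 9959 = (-4178*(-1/2625) + (2*(-19/4)*(97/4))*(-1/18880)) + 9959 = (4178/2625 - 1843/8*(-1/18880)) + 9959 = (4178/2625 + 1843/151040) + 9959 = 127176599/79296000 + 9959 = 789836040599/79296000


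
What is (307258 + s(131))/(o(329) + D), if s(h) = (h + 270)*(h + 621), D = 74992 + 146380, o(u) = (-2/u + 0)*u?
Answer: 60881/22137 ≈ 2.7502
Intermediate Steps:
o(u) = -2 (o(u) = (-2/u)*u = -2)
D = 221372
s(h) = (270 + h)*(621 + h)
(307258 + s(131))/(o(329) + D) = (307258 + (167670 + 131² + 891*131))/(-2 + 221372) = (307258 + (167670 + 17161 + 116721))/221370 = (307258 + 301552)*(1/221370) = 608810*(1/221370) = 60881/22137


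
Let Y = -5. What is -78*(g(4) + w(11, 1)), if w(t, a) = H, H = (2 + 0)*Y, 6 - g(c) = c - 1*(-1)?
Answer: 702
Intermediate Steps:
g(c) = 5 - c (g(c) = 6 - (c - 1*(-1)) = 6 - (c + 1) = 6 - (1 + c) = 6 + (-1 - c) = 5 - c)
H = -10 (H = (2 + 0)*(-5) = 2*(-5) = -10)
w(t, a) = -10
-78*(g(4) + w(11, 1)) = -78*((5 - 1*4) - 10) = -78*((5 - 4) - 10) = -78*(1 - 10) = -78*(-9) = 702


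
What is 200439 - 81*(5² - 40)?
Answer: 201654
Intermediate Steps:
200439 - 81*(5² - 40) = 200439 - 81*(25 - 40) = 200439 - 81*(-15) = 200439 - 1*(-1215) = 200439 + 1215 = 201654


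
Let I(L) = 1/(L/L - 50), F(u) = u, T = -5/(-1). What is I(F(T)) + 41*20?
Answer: 40179/49 ≈ 819.98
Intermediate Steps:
T = 5 (T = -5*(-1) = 5)
I(L) = -1/49 (I(L) = 1/(1 - 50) = 1/(-49) = -1/49)
I(F(T)) + 41*20 = -1/49 + 41*20 = -1/49 + 820 = 40179/49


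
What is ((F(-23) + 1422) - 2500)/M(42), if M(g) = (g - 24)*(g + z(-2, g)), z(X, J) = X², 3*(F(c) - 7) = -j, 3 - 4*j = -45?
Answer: -1075/828 ≈ -1.2983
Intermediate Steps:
j = 12 (j = ¾ - ¼*(-45) = ¾ + 45/4 = 12)
F(c) = 3 (F(c) = 7 + (-1*12)/3 = 7 + (⅓)*(-12) = 7 - 4 = 3)
M(g) = (-24 + g)*(4 + g) (M(g) = (g - 24)*(g + (-2)²) = (-24 + g)*(g + 4) = (-24 + g)*(4 + g))
((F(-23) + 1422) - 2500)/M(42) = ((3 + 1422) - 2500)/(-96 + 42² - 20*42) = (1425 - 2500)/(-96 + 1764 - 840) = -1075/828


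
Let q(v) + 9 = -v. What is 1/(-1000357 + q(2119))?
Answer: -1/1002485 ≈ -9.9752e-7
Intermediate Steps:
q(v) = -9 - v
1/(-1000357 + q(2119)) = 1/(-1000357 + (-9 - 1*2119)) = 1/(-1000357 + (-9 - 2119)) = 1/(-1000357 - 2128) = 1/(-1002485) = -1/1002485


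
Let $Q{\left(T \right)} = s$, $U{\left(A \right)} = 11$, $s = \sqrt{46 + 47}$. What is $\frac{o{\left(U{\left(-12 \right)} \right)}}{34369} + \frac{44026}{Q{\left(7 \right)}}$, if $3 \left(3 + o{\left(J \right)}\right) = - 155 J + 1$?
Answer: $- \frac{571}{34369} + \frac{44026 \sqrt{93}}{93} \approx 4565.3$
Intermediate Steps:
$s = \sqrt{93} \approx 9.6436$
$Q{\left(T \right)} = \sqrt{93}$
$o{\left(J \right)} = - \frac{8}{3} - \frac{155 J}{3}$ ($o{\left(J \right)} = -3 + \frac{- 155 J + 1}{3} = -3 + \frac{1 - 155 J}{3} = -3 - \left(- \frac{1}{3} + \frac{155 J}{3}\right) = - \frac{8}{3} - \frac{155 J}{3}$)
$\frac{o{\left(U{\left(-12 \right)} \right)}}{34369} + \frac{44026}{Q{\left(7 \right)}} = \frac{- \frac{8}{3} - \frac{1705}{3}}{34369} + \frac{44026}{\sqrt{93}} = \left(- \frac{8}{3} - \frac{1705}{3}\right) \frac{1}{34369} + 44026 \frac{\sqrt{93}}{93} = \left(-571\right) \frac{1}{34369} + \frac{44026 \sqrt{93}}{93} = - \frac{571}{34369} + \frac{44026 \sqrt{93}}{93}$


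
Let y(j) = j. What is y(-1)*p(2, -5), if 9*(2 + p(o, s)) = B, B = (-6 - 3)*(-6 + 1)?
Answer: -3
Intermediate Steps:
B = 45 (B = -9*(-5) = 45)
p(o, s) = 3 (p(o, s) = -2 + (⅑)*45 = -2 + 5 = 3)
y(-1)*p(2, -5) = -1*3 = -3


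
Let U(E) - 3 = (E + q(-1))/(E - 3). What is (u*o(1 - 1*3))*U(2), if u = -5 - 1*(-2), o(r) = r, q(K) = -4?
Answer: 30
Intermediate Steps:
U(E) = 3 + (-4 + E)/(-3 + E) (U(E) = 3 + (E - 4)/(E - 3) = 3 + (-4 + E)/(-3 + E))
u = -3 (u = -5 + 2 = -3)
(u*o(1 - 1*3))*U(2) = (-3*(1 - 1*3))*((-13 + 4*2)/(-3 + 2)) = (-3*(1 - 3))*((-13 + 8)/(-1)) = (-3*(-2))*(-1*(-5)) = 6*5 = 30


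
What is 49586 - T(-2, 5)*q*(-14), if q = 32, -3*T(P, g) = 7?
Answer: 145622/3 ≈ 48541.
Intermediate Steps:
T(P, g) = -7/3 (T(P, g) = -⅓*7 = -7/3)
49586 - T(-2, 5)*q*(-14) = 49586 - (-7/3*32)*(-14) = 49586 - (-224)*(-14)/3 = 49586 - 1*3136/3 = 49586 - 3136/3 = 145622/3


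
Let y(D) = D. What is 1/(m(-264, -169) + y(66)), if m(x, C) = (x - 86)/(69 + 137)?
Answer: 103/6623 ≈ 0.015552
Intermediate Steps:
m(x, C) = -43/103 + x/206 (m(x, C) = (-86 + x)/206 = (-86 + x)*(1/206) = -43/103 + x/206)
1/(m(-264, -169) + y(66)) = 1/((-43/103 + (1/206)*(-264)) + 66) = 1/((-43/103 - 132/103) + 66) = 1/(-175/103 + 66) = 1/(6623/103) = 103/6623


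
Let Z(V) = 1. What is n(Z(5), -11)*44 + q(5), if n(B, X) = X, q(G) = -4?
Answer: -488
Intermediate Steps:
n(Z(5), -11)*44 + q(5) = -11*44 - 4 = -484 - 4 = -488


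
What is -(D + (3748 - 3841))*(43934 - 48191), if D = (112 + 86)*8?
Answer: 6347187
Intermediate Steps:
D = 1584 (D = 198*8 = 1584)
-(D + (3748 - 3841))*(43934 - 48191) = -(1584 + (3748 - 3841))*(43934 - 48191) = -(1584 - 93)*(-4257) = -1491*(-4257) = -1*(-6347187) = 6347187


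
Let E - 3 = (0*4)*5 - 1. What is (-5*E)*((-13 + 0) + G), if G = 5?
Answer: 80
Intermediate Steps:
E = 2 (E = 3 + ((0*4)*5 - 1) = 3 + (0*5 - 1) = 3 + (0 - 1) = 3 - 1 = 2)
(-5*E)*((-13 + 0) + G) = (-5*2)*((-13 + 0) + 5) = -10*(-13 + 5) = -10*(-8) = 80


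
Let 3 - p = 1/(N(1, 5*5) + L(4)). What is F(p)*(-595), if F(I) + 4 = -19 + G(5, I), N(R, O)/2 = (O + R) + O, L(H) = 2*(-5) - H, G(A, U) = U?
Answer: 1047795/88 ≈ 11907.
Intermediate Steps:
L(H) = -10 - H
N(R, O) = 2*R + 4*O (N(R, O) = 2*((O + R) + O) = 2*(R + 2*O) = 2*R + 4*O)
p = 263/88 (p = 3 - 1/((2*1 + 4*(5*5)) + (-10 - 1*4)) = 3 - 1/((2 + 4*25) + (-10 - 4)) = 3 - 1/((2 + 100) - 14) = 3 - 1/(102 - 14) = 3 - 1/88 = 263/88 ≈ 2.9886)
F(I) = -23 + I (F(I) = -4 + (-19 + I) = -23 + I)
F(p)*(-595) = (-23 + 263/88)*(-595) = -1761/88*(-595) = 1047795/88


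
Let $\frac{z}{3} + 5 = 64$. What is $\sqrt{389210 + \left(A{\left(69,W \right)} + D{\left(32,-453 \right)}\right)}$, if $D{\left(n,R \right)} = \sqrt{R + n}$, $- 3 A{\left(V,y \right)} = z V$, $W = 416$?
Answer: $\sqrt{385139 + i \sqrt{421}} \approx 620.6 + 0.017 i$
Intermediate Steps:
$z = 177$ ($z = -15 + 3 \cdot 64 = -15 + 192 = 177$)
$A{\left(V,y \right)} = - 59 V$ ($A{\left(V,y \right)} = - \frac{177 V}{3} = - 59 V$)
$\sqrt{389210 + \left(A{\left(69,W \right)} + D{\left(32,-453 \right)}\right)} = \sqrt{389210 + \left(\left(-59\right) 69 + \sqrt{-453 + 32}\right)} = \sqrt{389210 - \left(4071 - \sqrt{-421}\right)} = \sqrt{389210 - \left(4071 - i \sqrt{421}\right)} = \sqrt{385139 + i \sqrt{421}}$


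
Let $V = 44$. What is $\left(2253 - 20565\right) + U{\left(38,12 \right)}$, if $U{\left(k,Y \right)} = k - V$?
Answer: $-18318$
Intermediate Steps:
$U{\left(k,Y \right)} = -44 + k$ ($U{\left(k,Y \right)} = k - 44 = -44 + k$)
$\left(2253 - 20565\right) + U{\left(38,12 \right)} = \left(2253 - 20565\right) + \left(-44 + 38\right) = -18312 - 6 = -18318$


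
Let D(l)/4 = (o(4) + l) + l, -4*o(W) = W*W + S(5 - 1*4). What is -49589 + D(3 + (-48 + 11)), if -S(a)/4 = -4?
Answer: -49893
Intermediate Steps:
S(a) = 16 (S(a) = -4*(-4) = 16)
o(W) = -4 - W²/4 (o(W) = -(W*W + 16)/4 = -(W² + 16)/4 = -(16 + W²)/4 = -4 - W²/4)
D(l) = -32 + 8*l (D(l) = 4*(((-4 - ¼*4²) + l) + l) = 4*(((-4 - ¼*16) + l) + l) = 4*(((-4 - 4) + l) + l) = 4*((-8 + l) + l) = 4*(-8 + 2*l) = -32 + 8*l)
-49589 + D(3 + (-48 + 11)) = -49589 + (-32 + 8*(3 + (-48 + 11))) = -49589 + (-32 + 8*(3 - 37)) = -49589 + (-32 + 8*(-34)) = -49589 + (-32 - 272) = -49589 - 304 = -49893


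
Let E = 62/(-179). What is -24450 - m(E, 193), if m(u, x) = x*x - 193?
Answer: -61506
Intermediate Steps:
E = -62/179 (E = 62*(-1/179) = -62/179 ≈ -0.34637)
m(u, x) = -193 + x² (m(u, x) = x² - 193 = -193 + x²)
-24450 - m(E, 193) = -24450 - (-193 + 193²) = -24450 - (-193 + 37249) = -24450 - 1*37056 = -24450 - 37056 = -61506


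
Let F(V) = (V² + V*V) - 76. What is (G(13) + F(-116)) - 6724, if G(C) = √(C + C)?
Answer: 20112 + √26 ≈ 20117.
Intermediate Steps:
F(V) = -76 + 2*V² (F(V) = (V² + V²) - 76 = 2*V² - 76 = -76 + 2*V²)
G(C) = √2*√C (G(C) = √(2*C) = √2*√C)
(G(13) + F(-116)) - 6724 = (√2*√13 + (-76 + 2*(-116)²)) - 6724 = (√26 + (-76 + 2*13456)) - 6724 = (√26 + (-76 + 26912)) - 6724 = (√26 + 26836) - 6724 = (26836 + √26) - 6724 = 20112 + √26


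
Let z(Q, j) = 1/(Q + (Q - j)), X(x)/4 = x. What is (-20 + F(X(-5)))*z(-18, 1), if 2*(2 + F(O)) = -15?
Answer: 59/74 ≈ 0.79730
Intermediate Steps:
X(x) = 4*x
z(Q, j) = 1/(-j + 2*Q)
F(O) = -19/2 (F(O) = -2 + (½)*(-15) = -2 - 15/2 = -19/2)
(-20 + F(X(-5)))*z(-18, 1) = (-20 - 19/2)/(-1*1 + 2*(-18)) = -59/(2*(-1 - 36)) = -59/2/(-37) = -59/2*(-1/37) = 59/74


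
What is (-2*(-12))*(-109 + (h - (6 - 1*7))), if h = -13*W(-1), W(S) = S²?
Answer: -2904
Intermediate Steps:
h = -13 (h = -13*(-1)² = -13*1 = -13)
(-2*(-12))*(-109 + (h - (6 - 1*7))) = (-2*(-12))*(-109 + (-13 - (6 - 1*7))) = 24*(-109 + (-13 - (6 - 7))) = 24*(-109 + (-13 - 1*(-1))) = 24*(-109 + (-13 + 1)) = 24*(-109 - 12) = 24*(-121) = -2904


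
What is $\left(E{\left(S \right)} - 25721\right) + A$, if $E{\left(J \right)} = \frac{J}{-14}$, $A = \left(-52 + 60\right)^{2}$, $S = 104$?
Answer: $- \frac{179651}{7} \approx -25664.0$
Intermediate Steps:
$A = 64$ ($A = 8^{2} = 64$)
$E{\left(J \right)} = - \frac{J}{14}$ ($E{\left(J \right)} = J \left(- \frac{1}{14}\right) = - \frac{J}{14}$)
$\left(E{\left(S \right)} - 25721\right) + A = \left(\left(- \frac{1}{14}\right) 104 - 25721\right) + 64 = \left(- \frac{52}{7} - 25721\right) + 64 = - \frac{180099}{7} + 64 = - \frac{179651}{7}$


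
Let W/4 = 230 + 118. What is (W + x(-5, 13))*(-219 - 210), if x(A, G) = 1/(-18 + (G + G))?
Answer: -4777773/8 ≈ -5.9722e+5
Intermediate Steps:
x(A, G) = 1/(-18 + 2*G)
W = 1392 (W = 4*(230 + 118) = 4*348 = 1392)
(W + x(-5, 13))*(-219 - 210) = (1392 + 1/(2*(-9 + 13)))*(-219 - 210) = (1392 + (½)/4)*(-429) = (1392 + (½)*(¼))*(-429) = (1392 + ⅛)*(-429) = (11137/8)*(-429) = -4777773/8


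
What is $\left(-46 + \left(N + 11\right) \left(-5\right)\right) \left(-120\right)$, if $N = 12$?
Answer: $19320$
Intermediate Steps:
$\left(-46 + \left(N + 11\right) \left(-5\right)\right) \left(-120\right) = \left(-46 + \left(12 + 11\right) \left(-5\right)\right) \left(-120\right) = \left(-46 + 23 \left(-5\right)\right) \left(-120\right) = \left(-46 - 115\right) \left(-120\right) = \left(-161\right) \left(-120\right) = 19320$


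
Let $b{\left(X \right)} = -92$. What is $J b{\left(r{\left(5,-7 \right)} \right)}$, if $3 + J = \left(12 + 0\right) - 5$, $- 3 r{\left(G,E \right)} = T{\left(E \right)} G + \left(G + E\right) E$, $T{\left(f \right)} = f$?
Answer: $-368$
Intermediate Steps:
$r{\left(G,E \right)} = - \frac{E G}{3} - \frac{E \left(E + G\right)}{3}$ ($r{\left(G,E \right)} = - \frac{E G + \left(G + E\right) E}{3} = - \frac{E G + \left(E + G\right) E}{3} = - \frac{E G + E \left(E + G\right)}{3} = - \frac{E G}{3} - \frac{E \left(E + G\right)}{3}$)
$J = 4$ ($J = -3 + \left(\left(12 + 0\right) - 5\right) = -3 + \left(12 - 5\right) = -3 + 7 = 4$)
$J b{\left(r{\left(5,-7 \right)} \right)} = 4 \left(-92\right) = -368$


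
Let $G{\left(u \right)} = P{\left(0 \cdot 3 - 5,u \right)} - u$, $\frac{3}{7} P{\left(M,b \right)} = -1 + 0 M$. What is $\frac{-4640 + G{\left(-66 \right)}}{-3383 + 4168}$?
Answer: $- \frac{13729}{2355} \approx -5.8297$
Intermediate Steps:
$P{\left(M,b \right)} = - \frac{7}{3}$ ($P{\left(M,b \right)} = \frac{7 \left(-1 + 0 M\right)}{3} = \frac{7 \left(-1 + 0\right)}{3} = \frac{7}{3} \left(-1\right) = - \frac{7}{3}$)
$G{\left(u \right)} = - \frac{7}{3} - u$
$\frac{-4640 + G{\left(-66 \right)}}{-3383 + 4168} = \frac{-4640 - - \frac{191}{3}}{-3383 + 4168} = \frac{-4640 + \left(- \frac{7}{3} + 66\right)}{785} = \left(-4640 + \frac{191}{3}\right) \frac{1}{785} = \left(- \frac{13729}{3}\right) \frac{1}{785} = - \frac{13729}{2355}$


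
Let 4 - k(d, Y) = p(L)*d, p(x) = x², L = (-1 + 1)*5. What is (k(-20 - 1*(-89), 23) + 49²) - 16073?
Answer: -13668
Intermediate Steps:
L = 0 (L = 0*5 = 0)
k(d, Y) = 4 (k(d, Y) = 4 - 0²*d = 4 - 0*d = 4 - 1*0 = 4 + 0 = 4)
(k(-20 - 1*(-89), 23) + 49²) - 16073 = (4 + 49²) - 16073 = (4 + 2401) - 16073 = 2405 - 16073 = -13668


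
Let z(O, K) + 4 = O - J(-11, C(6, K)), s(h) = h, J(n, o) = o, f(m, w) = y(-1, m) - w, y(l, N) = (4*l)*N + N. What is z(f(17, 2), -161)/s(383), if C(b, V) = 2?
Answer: -59/383 ≈ -0.15405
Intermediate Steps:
y(l, N) = N + 4*N*l (y(l, N) = 4*N*l + N = N + 4*N*l)
f(m, w) = -w - 3*m (f(m, w) = m*(1 + 4*(-1)) - w = m*(1 - 4) - w = m*(-3) - w = -3*m - w = -w - 3*m)
z(O, K) = -6 + O (z(O, K) = -4 + (O - 1*2) = -4 + (O - 2) = -4 + (-2 + O) = -6 + O)
z(f(17, 2), -161)/s(383) = (-6 + (-1*2 - 3*17))/383 = (-6 + (-2 - 51))*(1/383) = (-6 - 53)*(1/383) = -59*1/383 = -59/383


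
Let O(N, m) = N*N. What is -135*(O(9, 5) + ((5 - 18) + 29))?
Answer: -13095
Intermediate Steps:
O(N, m) = N²
-135*(O(9, 5) + ((5 - 18) + 29)) = -135*(9² + ((5 - 18) + 29)) = -135*(81 + (-13 + 29)) = -135*(81 + 16) = -135*97 = -13095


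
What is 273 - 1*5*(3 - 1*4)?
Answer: 278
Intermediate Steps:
273 - 1*5*(3 - 1*4) = 273 - 5*(3 - 4) = 273 - 5*(-1) = 273 - 1*(-5) = 273 + 5 = 278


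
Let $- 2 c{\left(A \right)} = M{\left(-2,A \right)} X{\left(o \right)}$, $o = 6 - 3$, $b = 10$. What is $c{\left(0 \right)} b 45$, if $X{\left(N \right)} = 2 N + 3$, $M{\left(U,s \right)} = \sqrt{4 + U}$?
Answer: $- 2025 \sqrt{2} \approx -2863.8$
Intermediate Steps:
$o = 3$
$X{\left(N \right)} = 3 + 2 N$
$c{\left(A \right)} = - \frac{9 \sqrt{2}}{2}$ ($c{\left(A \right)} = - \frac{\sqrt{4 - 2} \left(3 + 2 \cdot 3\right)}{2} = - \frac{\sqrt{2} \left(3 + 6\right)}{2} = - \frac{\sqrt{2} \cdot 9}{2} = - \frac{9 \sqrt{2}}{2}$)
$c{\left(0 \right)} b 45 = - \frac{9 \sqrt{2}}{2} \cdot 10 \cdot 45 = - 45 \sqrt{2} \cdot 45 = - 2025 \sqrt{2}$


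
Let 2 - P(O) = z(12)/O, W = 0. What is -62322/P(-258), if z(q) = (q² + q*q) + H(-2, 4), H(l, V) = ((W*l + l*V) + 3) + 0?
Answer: -20124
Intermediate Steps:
H(l, V) = 3 + V*l (H(l, V) = ((0*l + l*V) + 3) + 0 = ((0 + V*l) + 3) + 0 = (V*l + 3) + 0 = (3 + V*l) + 0 = 3 + V*l)
z(q) = -5 + 2*q² (z(q) = (q² + q*q) + (3 + 4*(-2)) = (q² + q²) + (3 - 8) = 2*q² - 5 = -5 + 2*q²)
P(O) = 2 - 283/O (P(O) = 2 - (-5 + 2*12²)/O = 2 - (-5 + 2*144)/O = 2 - (-5 + 288)/O = 2 - 283/O)
-62322/P(-258) = -62322/(2 - 283/(-258)) = -62322/(2 - 283*(-1/258)) = -62322/(2 + 283/258) = -62322/799/258 = -62322*258/799 = -20124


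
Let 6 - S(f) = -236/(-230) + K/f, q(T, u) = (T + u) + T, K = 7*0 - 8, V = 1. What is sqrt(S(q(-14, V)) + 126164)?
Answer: 4*sqrt(8447190105)/1035 ≈ 355.20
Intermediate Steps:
K = -8 (K = 0 - 8 = -8)
q(T, u) = u + 2*T
S(f) = 572/115 + 8/f (S(f) = 6 - (-236/(-230) - 8/f) = 6 - (-236*(-1/230) - 8/f) = 6 - (118/115 - 8/f) = 6 + (-118/115 + 8/f) = 572/115 + 8/f)
sqrt(S(q(-14, V)) + 126164) = sqrt((572/115 + 8/(1 + 2*(-14))) + 126164) = sqrt((572/115 + 8/(1 - 28)) + 126164) = sqrt((572/115 + 8/(-27)) + 126164) = sqrt((572/115 + 8*(-1/27)) + 126164) = sqrt((572/115 - 8/27) + 126164) = sqrt(14524/3105 + 126164) = sqrt(391753744/3105) = 4*sqrt(8447190105)/1035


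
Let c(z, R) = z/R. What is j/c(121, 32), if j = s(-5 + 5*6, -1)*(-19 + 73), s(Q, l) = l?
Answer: -1728/121 ≈ -14.281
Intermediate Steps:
j = -54 (j = -(-19 + 73) = -1*54 = -54)
j/c(121, 32) = -54/(121/32) = -54/(121*(1/32)) = -54/121/32 = -54*32/121 = -1728/121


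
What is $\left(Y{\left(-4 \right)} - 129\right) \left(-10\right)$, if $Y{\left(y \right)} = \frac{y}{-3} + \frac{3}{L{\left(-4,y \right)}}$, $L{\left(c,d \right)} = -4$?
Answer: $\frac{7705}{6} \approx 1284.2$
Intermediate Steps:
$Y{\left(y \right)} = - \frac{3}{4} - \frac{y}{3}$ ($Y{\left(y \right)} = \frac{y}{-3} + \frac{3}{-4} = y \left(- \frac{1}{3}\right) + 3 \left(- \frac{1}{4}\right) = - \frac{y}{3} - \frac{3}{4} = - \frac{3}{4} - \frac{y}{3}$)
$\left(Y{\left(-4 \right)} - 129\right) \left(-10\right) = \left(\left(- \frac{3}{4} - - \frac{4}{3}\right) - 129\right) \left(-10\right) = \left(\left(- \frac{3}{4} + \frac{4}{3}\right) - 129\right) \left(-10\right) = \left(\frac{7}{12} - 129\right) \left(-10\right) = \left(- \frac{1541}{12}\right) \left(-10\right) = \frac{7705}{6}$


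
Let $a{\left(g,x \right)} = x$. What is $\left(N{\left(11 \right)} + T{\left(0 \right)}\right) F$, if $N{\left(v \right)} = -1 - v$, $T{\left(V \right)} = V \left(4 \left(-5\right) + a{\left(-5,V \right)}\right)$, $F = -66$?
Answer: $792$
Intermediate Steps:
$T{\left(V \right)} = V \left(-20 + V\right)$ ($T{\left(V \right)} = V \left(4 \left(-5\right) + V\right) = V \left(-20 + V\right)$)
$\left(N{\left(11 \right)} + T{\left(0 \right)}\right) F = \left(\left(-1 - 11\right) + 0 \left(-20 + 0\right)\right) \left(-66\right) = \left(\left(-1 - 11\right) + 0 \left(-20\right)\right) \left(-66\right) = \left(-12 + 0\right) \left(-66\right) = \left(-12\right) \left(-66\right) = 792$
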